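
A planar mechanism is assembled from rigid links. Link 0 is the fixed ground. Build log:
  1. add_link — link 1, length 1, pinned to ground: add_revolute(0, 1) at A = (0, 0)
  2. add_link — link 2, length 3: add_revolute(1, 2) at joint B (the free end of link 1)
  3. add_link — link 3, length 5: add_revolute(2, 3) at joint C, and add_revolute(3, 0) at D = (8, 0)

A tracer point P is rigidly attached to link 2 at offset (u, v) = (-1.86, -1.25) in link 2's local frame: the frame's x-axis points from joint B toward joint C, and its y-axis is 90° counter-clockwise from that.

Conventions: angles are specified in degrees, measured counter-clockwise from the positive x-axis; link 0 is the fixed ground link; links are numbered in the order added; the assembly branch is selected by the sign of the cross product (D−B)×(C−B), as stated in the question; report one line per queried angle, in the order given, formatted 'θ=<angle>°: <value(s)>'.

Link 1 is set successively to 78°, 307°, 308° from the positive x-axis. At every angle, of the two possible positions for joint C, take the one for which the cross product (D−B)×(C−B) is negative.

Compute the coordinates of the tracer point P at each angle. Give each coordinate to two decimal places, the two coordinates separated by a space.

A=(0,0), D=(8.00,0)
θ=78°: B = A + 1.00·(cos78°, sin78°) = (0.2079, 0.9781)
θ=78°: |BD| = 7.8532
θ=78°: circle(B,3.00) ∩ circle(D,5.00): a=2.9079, h=0.7375
θ=78°:   candidates: C₊=(3.1851,1.3477) cross=5.792; C₋=(3.0013,-0.1158) cross=-5.792
θ=78°:   branch - wants cross < 0 → take C=(3.0013,-0.1158) (cross=-5.792)
θ=78°: ex = (C−B)/|BC| = (0.9311,-0.3647); ey = (0.3647,0.9311)
θ=78°: P = B + -1.86·ex + -1.25·ey = (-1.9798,0.4925)
θ=307°: B = A + 1.00·(cos307°, sin307°) = (0.6018, -0.7986)
θ=307°: |BD| = 7.4412
θ=307°: circle(B,3.00) ∩ circle(D,5.00): a=2.6455, h=1.4147
θ=307°:   candidates: C₊=(3.0802,0.8918) cross=10.527; C₋=(3.3839,-1.9212) cross=-10.527
θ=307°:   branch - wants cross < 0 → take C=(3.3839,-1.9212) (cross=-10.527)
θ=307°: ex = (C−B)/|BC| = (0.9273,-0.3742); ey = (0.3742,0.9273)
θ=307°: P = B + -1.86·ex + -1.25·ey = (-1.5908,-1.2618)
θ=308°: B = A + 1.00·(cos308°, sin308°) = (0.6157, -0.7880)
θ=308°: |BD| = 7.4263
θ=308°: circle(B,3.00) ∩ circle(D,5.00): a=2.6359, h=1.4325
θ=308°:   candidates: C₊=(3.0846,0.9161) cross=10.638; C₋=(3.3887,-1.9328) cross=-10.638
θ=308°:   branch - wants cross < 0 → take C=(3.3887,-1.9328) (cross=-10.638)
θ=308°: ex = (C−B)/|BC| = (0.9243,-0.3816); ey = (0.3816,0.9243)
θ=308°: P = B + -1.86·ex + -1.25·ey = (-1.5806,-1.2337)

θ=78°: -1.98 0.49
θ=307°: -1.59 -1.26
θ=308°: -1.58 -1.23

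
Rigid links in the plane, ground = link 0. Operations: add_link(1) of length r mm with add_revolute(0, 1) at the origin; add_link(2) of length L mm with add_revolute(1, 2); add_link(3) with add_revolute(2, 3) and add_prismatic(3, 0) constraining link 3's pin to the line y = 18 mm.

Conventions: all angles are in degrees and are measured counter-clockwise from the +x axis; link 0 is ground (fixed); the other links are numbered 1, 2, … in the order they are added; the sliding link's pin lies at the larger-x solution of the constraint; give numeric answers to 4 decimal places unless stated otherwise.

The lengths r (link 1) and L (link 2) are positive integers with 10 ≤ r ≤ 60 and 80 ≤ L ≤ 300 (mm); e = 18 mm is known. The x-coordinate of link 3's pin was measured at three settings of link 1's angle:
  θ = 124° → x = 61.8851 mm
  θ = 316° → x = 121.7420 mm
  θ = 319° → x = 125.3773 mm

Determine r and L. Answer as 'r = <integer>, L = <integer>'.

constraint per measurement: (x − r cos θ)² + (r sin θ − e)² = L²
subtracting the θ₁ and θ₂ equations cancels the r² and L² terms:
r = (x₁² − x₂²) / (2[(x₁cos θ₁ + e sin θ₁) − (x₂cos θ₂ + e sin θ₂)]) = 58.0000 → r = 58
L² = (x₁ − r cos θ₁)² + (r sin θ₁ − e)² = 9800.9974 → L = 99.0000 → L = 99
check at θ₃=319°: x = 125.3773 (printed 125.3773) ✓

r = 58, L = 99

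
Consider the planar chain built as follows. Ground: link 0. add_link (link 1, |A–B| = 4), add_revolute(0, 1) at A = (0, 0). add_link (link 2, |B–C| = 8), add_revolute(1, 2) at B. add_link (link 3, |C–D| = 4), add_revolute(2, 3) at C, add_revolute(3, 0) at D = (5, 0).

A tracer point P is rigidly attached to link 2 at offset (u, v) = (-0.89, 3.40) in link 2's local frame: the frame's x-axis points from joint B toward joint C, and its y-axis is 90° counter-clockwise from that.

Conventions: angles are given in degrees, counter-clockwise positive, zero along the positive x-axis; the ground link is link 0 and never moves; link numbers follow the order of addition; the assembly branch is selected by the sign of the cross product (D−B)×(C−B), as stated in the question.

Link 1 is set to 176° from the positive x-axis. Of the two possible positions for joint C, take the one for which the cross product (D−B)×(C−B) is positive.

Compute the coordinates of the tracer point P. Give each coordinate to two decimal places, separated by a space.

A=(0,0), D=(5.00,0)
B = A + 4.00·(cos176°, sin176°) = (-3.9903, 0.2790)
|BD| = 8.9946
circle(B,8.00) ∩ circle(D,4.00): a=7.1656, h=3.5573
  candidates: C₊=(3.2822,3.6124) cross=31.997; C₋=(3.0615,-3.4989) cross=-31.997
  branch + wants cross > 0 → take C=(3.2822,3.6124) (cross=31.997)
ex = (C−B)/|BC| = (0.9091,0.4167); ey = (-0.4167,0.9091)
P = B + -0.89·ex + 3.40·ey = (-6.2160,2.9990)

-6.22 3.00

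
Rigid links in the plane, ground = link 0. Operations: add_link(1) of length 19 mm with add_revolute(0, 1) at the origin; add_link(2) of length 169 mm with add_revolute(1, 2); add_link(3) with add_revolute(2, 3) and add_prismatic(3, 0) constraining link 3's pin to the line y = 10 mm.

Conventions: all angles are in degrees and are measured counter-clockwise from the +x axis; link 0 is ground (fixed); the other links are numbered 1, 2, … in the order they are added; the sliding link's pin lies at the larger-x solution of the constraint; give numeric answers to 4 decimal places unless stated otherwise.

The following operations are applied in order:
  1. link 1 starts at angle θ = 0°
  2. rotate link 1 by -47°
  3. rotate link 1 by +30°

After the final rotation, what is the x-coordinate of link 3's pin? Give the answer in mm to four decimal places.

geometry: r = 19 mm, L = 169 mm, e = 10 mm; θ starts at 0°
rotate link 1 by -47°: θ ← 0° -47° = -47°
rotate link 1 by +30°: θ ← -47° +30° = -17°
crank pin P = (r cos θ, r sin θ) = (18.169790, -5.555062)
h = r sin θ − e = -5.555062 − 10 = -15.555062
x = r cos θ + √(L² − h²) = 18.169790 + 168.282620 = 186.452410

186.4524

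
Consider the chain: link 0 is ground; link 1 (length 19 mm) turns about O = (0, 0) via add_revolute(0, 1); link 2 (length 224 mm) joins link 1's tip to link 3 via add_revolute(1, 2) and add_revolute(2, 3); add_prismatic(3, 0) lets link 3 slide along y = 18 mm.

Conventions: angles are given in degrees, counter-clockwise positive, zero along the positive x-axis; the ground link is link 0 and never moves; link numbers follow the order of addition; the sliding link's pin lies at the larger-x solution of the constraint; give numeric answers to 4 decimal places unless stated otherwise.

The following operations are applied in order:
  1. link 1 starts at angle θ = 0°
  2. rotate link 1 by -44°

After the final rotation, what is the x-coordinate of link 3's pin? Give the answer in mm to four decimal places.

geometry: r = 19 mm, L = 224 mm, e = 18 mm; θ starts at 0°
rotate link 1 by -44°: θ ← 0° -44° = -44°
crank pin P = (r cos θ, r sin θ) = (13.667456, -13.198509)
h = r sin θ − e = -13.198509 − 18 = -31.198509
x = r cos θ + √(L² − h²) = 13.667456 + 221.816710 = 235.484167

235.4842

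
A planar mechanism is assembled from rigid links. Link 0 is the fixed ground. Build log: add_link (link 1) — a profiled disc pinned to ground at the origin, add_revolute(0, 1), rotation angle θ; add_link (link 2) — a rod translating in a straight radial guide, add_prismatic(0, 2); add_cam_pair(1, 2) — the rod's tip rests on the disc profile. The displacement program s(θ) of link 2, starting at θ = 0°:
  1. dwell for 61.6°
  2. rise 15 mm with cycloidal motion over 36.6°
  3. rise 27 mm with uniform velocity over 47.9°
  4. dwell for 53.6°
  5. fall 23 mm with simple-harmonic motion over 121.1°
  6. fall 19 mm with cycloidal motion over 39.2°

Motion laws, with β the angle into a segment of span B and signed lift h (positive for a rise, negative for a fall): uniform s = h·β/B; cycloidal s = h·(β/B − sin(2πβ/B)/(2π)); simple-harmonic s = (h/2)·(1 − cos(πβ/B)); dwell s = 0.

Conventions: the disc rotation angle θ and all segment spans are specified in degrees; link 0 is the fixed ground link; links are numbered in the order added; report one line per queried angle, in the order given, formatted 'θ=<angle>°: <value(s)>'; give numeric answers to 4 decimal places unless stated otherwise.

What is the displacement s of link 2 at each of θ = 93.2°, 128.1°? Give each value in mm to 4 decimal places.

seg 1 [0°–61.6°] dwell: s stays 0.0000
seg 2 [61.6°–98.2°] cycloidal, h=15: θ=93.2° here. β=31.6, B=36.6. 15·(0.8634 − sin(2π·0.8634)/(2π)) = 14.7575 → s = 14.7575
seg 2 [61.6°–98.2°] cycloidal, h=15: full span → s += 15 → s = 15.0000
seg 3 [98.2°–146.1°] uniform, h=27: θ=128.1° here. β=29.9, B=47.9. 27·29.9/47.9 = 16.8539 → s = 31.8539

θ=93.2°: 14.7575
θ=128.1°: 31.8539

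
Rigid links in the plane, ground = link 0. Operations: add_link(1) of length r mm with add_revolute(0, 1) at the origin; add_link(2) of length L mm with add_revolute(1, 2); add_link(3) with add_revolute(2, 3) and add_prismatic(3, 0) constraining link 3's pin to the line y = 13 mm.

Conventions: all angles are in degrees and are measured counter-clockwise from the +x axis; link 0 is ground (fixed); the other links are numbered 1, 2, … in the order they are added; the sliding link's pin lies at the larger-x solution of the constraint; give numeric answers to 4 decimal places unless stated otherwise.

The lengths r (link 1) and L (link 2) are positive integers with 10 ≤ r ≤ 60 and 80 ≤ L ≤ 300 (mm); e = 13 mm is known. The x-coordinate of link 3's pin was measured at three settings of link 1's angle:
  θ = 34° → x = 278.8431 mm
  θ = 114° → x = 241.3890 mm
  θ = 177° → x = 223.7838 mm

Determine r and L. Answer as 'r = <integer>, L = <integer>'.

constraint per measurement: (x − r cos θ)² + (r sin θ − e)² = L²
subtracting the θ₁ and θ₂ equations cancels the r² and L² terms:
r = (x₁² − x₂²) / (2[(x₁cos θ₁ + e sin θ₁) − (x₂cos θ₂ + e sin θ₂)]) = 30.0000 → r = 30
L² = (x₁ − r cos θ₁)² + (r sin θ₁ − e)² = 64516.0195 → L = 254.0000 → L = 254
check at θ₃=177°: x = 223.7838 (printed 223.7838) ✓

r = 30, L = 254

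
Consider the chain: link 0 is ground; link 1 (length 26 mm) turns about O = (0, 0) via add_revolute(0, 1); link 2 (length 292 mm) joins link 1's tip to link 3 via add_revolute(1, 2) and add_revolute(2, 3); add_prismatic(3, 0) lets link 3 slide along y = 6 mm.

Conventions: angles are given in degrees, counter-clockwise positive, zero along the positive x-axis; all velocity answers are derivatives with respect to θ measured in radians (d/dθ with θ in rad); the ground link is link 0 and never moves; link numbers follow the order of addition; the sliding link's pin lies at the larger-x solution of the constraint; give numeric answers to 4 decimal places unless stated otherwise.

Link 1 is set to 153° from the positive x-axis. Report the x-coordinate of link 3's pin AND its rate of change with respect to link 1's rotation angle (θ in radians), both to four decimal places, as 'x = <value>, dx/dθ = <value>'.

geometry: r = 26 mm, L = 292 mm, e = 6 mm
crank pin P = (r cos θ, r sin θ) = (-23.166170, 11.803753)
h = r sin θ − e = 11.803753 − 6 = 5.803753
x = r cos θ + √(L² − h²) = -23.166170 + 291.942317 = 268.776147
dx/dθ = −r sin θ − h·r cos θ/√(L² − h²) (θ in radians; h = 5.803753) = -11.343214

x = 268.7761, dx/dθ = -11.3432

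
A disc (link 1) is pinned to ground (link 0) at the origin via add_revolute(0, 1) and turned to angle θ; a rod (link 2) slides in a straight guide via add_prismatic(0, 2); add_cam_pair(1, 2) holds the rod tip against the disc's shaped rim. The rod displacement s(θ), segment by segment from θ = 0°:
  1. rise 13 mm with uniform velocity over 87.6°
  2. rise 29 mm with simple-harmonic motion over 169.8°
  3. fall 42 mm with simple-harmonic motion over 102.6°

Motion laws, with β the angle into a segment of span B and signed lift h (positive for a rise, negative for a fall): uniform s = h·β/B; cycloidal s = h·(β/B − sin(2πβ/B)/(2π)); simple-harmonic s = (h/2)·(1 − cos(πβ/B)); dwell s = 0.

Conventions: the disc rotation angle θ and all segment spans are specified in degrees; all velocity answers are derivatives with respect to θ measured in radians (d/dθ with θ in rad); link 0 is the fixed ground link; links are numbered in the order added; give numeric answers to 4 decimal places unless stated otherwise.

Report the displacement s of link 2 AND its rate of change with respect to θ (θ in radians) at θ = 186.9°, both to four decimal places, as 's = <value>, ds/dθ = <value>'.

segment 1 (0° to 87.6°, uniform, h = 13) is passed completely: s = 0.0000 + (13) = 13.0000
θ = 186.9° falls in segment 2 (87.6° to 257.4°, simple-harmonic, h = 29): β = 186.9 − 87.6 = 99.3°, B = 169.8°; Δs = 29/2·(1 − cos(π·0.5848)) = 18.3176; s = 13.0000 + 18.3176 = 31.3176
velocity in seg [87.6°–257.4°] (simple-harmonic), θ in radians: β = 99.3° = 1.7331 rad, B = 169.8° = 2.9636 rad; ds/dθ = (πh/(2B)) sin(πβ/B) = (π·29/(2·2.9636)) sin(π·0.5848) = 14.828710 mm/rad

s = 31.3176, ds/dθ = 14.8287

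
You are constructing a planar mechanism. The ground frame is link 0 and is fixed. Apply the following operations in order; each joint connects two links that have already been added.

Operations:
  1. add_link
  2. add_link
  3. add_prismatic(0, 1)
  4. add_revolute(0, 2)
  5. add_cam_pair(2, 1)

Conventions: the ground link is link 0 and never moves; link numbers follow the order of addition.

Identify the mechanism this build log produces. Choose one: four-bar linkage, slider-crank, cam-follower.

links: 3 (incl. ground); joints: 1 revolute, 1 prismatic, 1 higher (cam) pair, forming one closed loop
3 links, revolute + prismatic + higher pair in one loop → cam-follower

cam-follower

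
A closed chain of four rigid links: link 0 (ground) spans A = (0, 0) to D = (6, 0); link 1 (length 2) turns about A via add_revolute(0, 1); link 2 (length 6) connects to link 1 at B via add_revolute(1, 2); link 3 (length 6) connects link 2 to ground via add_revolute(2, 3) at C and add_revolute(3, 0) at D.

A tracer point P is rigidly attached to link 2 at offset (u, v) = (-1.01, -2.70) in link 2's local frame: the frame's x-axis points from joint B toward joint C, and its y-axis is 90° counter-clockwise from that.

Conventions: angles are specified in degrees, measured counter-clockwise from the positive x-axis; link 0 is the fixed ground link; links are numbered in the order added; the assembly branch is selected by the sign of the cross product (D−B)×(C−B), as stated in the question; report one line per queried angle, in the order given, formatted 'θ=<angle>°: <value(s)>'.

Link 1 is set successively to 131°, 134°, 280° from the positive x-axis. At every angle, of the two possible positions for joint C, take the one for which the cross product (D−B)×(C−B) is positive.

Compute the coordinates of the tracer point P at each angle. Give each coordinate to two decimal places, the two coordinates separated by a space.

A=(0,0), D=(6.00,0)
θ=131°: B = A + 2.00·(cos131°, sin131°) = (-1.3121, 1.5094)
θ=131°: |BD| = 7.4663
θ=131°: circle(B,6.00) ∩ circle(D,6.00): a=3.7331, h=4.6972
θ=131°:   candidates: C₊=(3.2935,5.3549) cross=35.071; C₋=(1.3943,-3.8455) cross=-35.071
θ=131°:   branch + wants cross > 0 → take C=(3.2935,5.3549) (cross=35.071)
θ=131°: ex = (C−B)/|BC| = (0.7676,0.6409); ey = (-0.6409,0.7676)
θ=131°: P = B + -1.01·ex + -2.70·ey = (-0.3569,-1.2105)
θ=134°: B = A + 2.00·(cos134°, sin134°) = (-1.3893, 1.4387)
θ=134°: |BD| = 7.5281
θ=134°: circle(B,6.00) ∩ circle(D,6.00): a=3.7640, h=4.6725
θ=134°:   candidates: C₊=(3.1983,5.3057) cross=35.175; C₋=(1.4124,-3.8670) cross=-35.175
θ=134°:   branch + wants cross > 0 → take C=(3.1983,5.3057) (cross=35.175)
θ=134°: ex = (C−B)/|BC| = (0.7646,0.6445); ey = (-0.6445,0.7646)
θ=134°: P = B + -1.01·ex + -2.70·ey = (-0.4214,-1.2767)
θ=280°: B = A + 2.00·(cos280°, sin280°) = (0.3473, -1.9696)
θ=280°: |BD| = 5.9860
θ=280°: circle(B,6.00) ∩ circle(D,6.00): a=2.9930, h=5.2002
θ=280°:   candidates: C₊=(1.4626,3.9258) cross=31.128; C₋=(4.8847,-5.8954) cross=-31.128
θ=280°:   branch + wants cross > 0 → take C=(1.4626,3.9258) (cross=31.128)
θ=280°: ex = (C−B)/|BC| = (0.1859,0.9826); ey = (-0.9826,0.1859)
θ=280°: P = B + -1.01·ex + -2.70·ey = (2.8125,-3.4639)

θ=131°: -0.36 -1.21
θ=134°: -0.42 -1.28
θ=280°: 2.81 -3.46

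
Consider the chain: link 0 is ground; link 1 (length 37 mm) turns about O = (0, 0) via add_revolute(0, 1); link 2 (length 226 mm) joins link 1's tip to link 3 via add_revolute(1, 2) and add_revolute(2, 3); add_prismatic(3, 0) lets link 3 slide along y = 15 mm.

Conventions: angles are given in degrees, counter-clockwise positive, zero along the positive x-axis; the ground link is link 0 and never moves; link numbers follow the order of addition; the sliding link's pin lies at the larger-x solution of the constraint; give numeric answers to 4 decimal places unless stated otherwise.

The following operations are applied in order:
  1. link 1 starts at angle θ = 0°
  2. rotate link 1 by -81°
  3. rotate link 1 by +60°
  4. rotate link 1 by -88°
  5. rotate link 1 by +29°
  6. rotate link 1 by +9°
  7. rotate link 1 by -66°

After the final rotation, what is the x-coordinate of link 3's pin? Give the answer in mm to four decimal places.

geometry: r = 37 mm, L = 226 mm, e = 15 mm; θ starts at 0°
rotate link 1 by -81°: θ ← 0° -81° = -81°
rotate link 1 by +60°: θ ← -81° +60° = -21°
rotate link 1 by -88°: θ ← -21° -88° = -109°
rotate link 1 by +29°: θ ← -109° +29° = -80°
rotate link 1 by +9°: θ ← -80° +9° = -71°
rotate link 1 by -66°: θ ← -71° -66° = -137°
crank pin P = (r cos θ, r sin θ) = (-27.060087, -25.233939)
h = r sin θ − e = -25.233939 − 15 = -40.233939
x = r cos θ + √(L² − h²) = -27.060087 + 222.389816 = 195.329729

195.3297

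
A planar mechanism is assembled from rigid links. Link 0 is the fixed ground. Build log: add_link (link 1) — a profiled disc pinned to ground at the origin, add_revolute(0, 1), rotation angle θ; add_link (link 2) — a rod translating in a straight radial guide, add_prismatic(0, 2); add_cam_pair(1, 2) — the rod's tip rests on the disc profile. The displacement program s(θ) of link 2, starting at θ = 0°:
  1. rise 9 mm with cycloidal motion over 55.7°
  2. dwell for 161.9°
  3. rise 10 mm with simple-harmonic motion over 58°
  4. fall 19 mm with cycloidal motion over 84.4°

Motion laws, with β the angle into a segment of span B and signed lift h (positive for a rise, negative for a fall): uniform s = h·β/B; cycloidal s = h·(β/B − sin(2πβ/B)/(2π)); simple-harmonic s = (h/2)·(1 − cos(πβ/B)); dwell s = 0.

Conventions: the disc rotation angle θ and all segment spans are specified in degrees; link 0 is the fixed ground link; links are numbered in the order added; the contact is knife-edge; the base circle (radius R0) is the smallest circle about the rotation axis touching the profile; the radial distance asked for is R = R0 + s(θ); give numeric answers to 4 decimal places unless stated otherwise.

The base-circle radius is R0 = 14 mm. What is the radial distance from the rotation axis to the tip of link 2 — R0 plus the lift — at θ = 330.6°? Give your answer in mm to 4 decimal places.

seg 1 [0°–55.7°] cycloidal, h=9: full span → s += 9 → s = 9.0000
seg 2 [55.7°–217.6°] dwell: s stays 9.0000
seg 3 [217.6°–275.6°] simple-harmonic, h=10: full span → s += 10 → s = 19.0000
seg 4 [275.6°–360°] cycloidal, h=-19: θ=330.6° here. β=55, B=84.4. -19·(0.6517 − sin(2π·0.6517)/(2π)) = -14.8463 → s = 4.1537
R = R0 + s = 14 + 4.1537 = 18.1537

18.1537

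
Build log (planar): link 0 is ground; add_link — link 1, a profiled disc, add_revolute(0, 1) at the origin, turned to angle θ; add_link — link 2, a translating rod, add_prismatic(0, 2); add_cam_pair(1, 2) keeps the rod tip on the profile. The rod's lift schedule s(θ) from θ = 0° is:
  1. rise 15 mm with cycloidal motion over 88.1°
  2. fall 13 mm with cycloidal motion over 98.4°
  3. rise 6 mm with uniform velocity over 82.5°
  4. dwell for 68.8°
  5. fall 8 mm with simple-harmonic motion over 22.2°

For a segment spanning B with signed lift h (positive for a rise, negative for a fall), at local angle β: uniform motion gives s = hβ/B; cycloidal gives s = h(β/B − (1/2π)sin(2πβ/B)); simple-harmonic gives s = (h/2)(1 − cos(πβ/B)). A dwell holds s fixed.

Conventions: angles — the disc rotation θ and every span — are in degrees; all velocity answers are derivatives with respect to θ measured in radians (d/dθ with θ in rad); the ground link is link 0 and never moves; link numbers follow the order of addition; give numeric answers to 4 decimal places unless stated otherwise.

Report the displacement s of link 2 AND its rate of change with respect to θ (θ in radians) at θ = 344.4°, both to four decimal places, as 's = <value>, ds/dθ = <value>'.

seg 1 [0°–88.1°] cycloidal, h=15: full span → s += 15 → s = 15.0000
seg 2 [88.1°–186.5°] cycloidal, h=-13: full span → s += -13 → s = 2.0000
seg 3 [186.5°–269°] uniform, h=6: full span → s += 6 → s = 8.0000
seg 4 [269°–337.8°] dwell: s stays 8.0000
seg 5 [337.8°–360°] simple-harmonic, h=-8: θ=344.4° here. β=6.6, B=22.2. -8/2·(1 − cos(π·0.2973)) = -1.6215 → s = 6.3785
velocity in seg [337.8°–360°] (simple-harmonic), θ in radians: β = 6.6° = 0.1152 rad, B = 22.2° = 0.3875 rad; ds/dθ = (πh/(2B)) sin(πβ/B) = (π·(-8)/(2·0.3875)) sin(π·0.2973) = -26.075583 mm/rad

s = 6.3785, ds/dθ = -26.0756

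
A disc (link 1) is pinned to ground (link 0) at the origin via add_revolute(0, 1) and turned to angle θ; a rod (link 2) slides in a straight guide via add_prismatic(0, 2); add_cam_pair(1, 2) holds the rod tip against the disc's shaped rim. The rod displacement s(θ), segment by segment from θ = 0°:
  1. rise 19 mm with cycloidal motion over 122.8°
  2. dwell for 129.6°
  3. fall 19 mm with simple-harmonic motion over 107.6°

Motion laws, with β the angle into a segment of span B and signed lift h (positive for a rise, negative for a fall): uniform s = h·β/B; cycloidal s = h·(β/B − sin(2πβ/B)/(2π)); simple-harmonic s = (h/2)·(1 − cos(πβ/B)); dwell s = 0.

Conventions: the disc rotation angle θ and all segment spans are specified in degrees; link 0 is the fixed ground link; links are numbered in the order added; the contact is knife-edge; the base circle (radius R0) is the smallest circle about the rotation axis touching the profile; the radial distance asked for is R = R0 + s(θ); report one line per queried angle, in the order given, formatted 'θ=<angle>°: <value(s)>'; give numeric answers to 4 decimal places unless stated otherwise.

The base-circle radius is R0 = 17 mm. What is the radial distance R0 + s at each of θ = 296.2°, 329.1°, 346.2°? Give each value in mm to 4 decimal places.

segment 1 (0° to 122.8°, cycloidal, h = 19) is passed completely: s = 0.0000 + (19) = 19.0000
segment 2 (122.8° to 252.4°, dwell): s unchanged at 19.0000
θ = 296.2° falls in segment 3 (252.4° to 360°, simple-harmonic, h = -19): β = 296.2 − 252.4 = 43.8°, B = 107.6°; Δs = -19/2·(1 − cos(π·0.4071)) = -6.7655; s = 19.0000 − 6.7655 = 12.2345
θ = 329.1° falls in segment 3 (252.4° to 360°, simple-harmonic, h = -19): β = 329.1 − 252.4 = 76.7°, B = 107.6°; Δs = -19/2·(1 − cos(π·0.7128)) = -15.3890; s = 19.0000 − 15.3890 = 3.6110
θ = 346.2° falls in segment 3 (252.4° to 360°, simple-harmonic, h = -19): β = 346.2 − 252.4 = 93.8°, B = 107.6°; Δs = -19/2·(1 − cos(π·0.8717)) = -18.2392; s = 19.0000 − 18.2392 = 0.7608
θ=296.2°: R = R0 + s = 17 + 12.2345 = 29.2345
θ=329.1°: R = R0 + s = 17 + 3.6110 = 20.6110
θ=346.2°: R = R0 + s = 17 + 0.7608 = 17.7608

θ=296.2°: 29.2345
θ=329.1°: 20.6110
θ=346.2°: 17.7608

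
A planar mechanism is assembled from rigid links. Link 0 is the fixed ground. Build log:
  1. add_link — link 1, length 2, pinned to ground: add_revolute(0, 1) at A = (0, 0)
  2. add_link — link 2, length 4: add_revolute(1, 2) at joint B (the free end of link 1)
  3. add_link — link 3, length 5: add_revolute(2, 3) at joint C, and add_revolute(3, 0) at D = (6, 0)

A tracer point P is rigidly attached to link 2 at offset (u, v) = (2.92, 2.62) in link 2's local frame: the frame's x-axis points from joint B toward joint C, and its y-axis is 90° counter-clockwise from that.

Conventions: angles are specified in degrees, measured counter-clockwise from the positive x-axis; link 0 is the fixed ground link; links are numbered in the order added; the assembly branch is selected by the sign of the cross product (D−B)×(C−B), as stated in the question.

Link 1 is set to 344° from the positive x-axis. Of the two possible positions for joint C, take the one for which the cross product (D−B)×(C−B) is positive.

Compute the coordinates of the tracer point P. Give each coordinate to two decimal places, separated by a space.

A=(0,0), D=(6.00,0)
B = A + 2.00·(cos344°, sin344°) = (1.9225, -0.5513)
|BD| = 4.1146
circle(B,4.00) ∩ circle(D,5.00): a=0.9636, h=3.8822
  candidates: C₊=(2.3573,3.4250) cross=15.974; C₋=(3.3976,-4.2694) cross=-15.974
  branch + wants cross > 0 → take C=(2.3573,3.4250) (cross=15.974)
ex = (C−B)/|BC| = (0.1087,0.9941); ey = (-0.9941,0.1087)
P = B + 2.92·ex + 2.62·ey = (-0.3646,2.6362)

-0.36 2.64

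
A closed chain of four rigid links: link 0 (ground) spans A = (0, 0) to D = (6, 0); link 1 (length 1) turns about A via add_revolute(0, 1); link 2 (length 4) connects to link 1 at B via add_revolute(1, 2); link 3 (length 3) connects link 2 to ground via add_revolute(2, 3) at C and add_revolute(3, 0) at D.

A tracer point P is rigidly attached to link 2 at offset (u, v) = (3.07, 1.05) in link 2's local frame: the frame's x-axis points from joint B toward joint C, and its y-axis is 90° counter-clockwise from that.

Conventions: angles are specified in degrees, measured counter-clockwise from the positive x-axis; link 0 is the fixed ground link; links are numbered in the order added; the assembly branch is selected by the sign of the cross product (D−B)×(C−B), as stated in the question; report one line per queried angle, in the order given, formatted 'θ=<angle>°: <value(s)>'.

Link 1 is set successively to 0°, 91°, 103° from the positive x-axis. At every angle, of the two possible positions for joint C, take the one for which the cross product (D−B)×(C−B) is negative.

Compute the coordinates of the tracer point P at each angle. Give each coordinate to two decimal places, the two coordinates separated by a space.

A=(0,0), D=(6.00,0)
θ=0°: B = A + 1.00·(cos0°, sin0°) = (1.0000, 0.0000)
θ=0°: |BD| = 5.0000
θ=0°: circle(B,4.00) ∩ circle(D,3.00): a=3.2000, h=2.4000
θ=0°:   candidates: C₊=(4.2000,2.4000) cross=12.000; C₋=(4.2000,-2.4000) cross=-12.000
θ=0°:   branch - wants cross < 0 → take C=(4.2000,-2.4000) (cross=-12.000)
θ=0°: ex = (C−B)/|BC| = (0.8000,-0.6000); ey = (0.6000,0.8000)
θ=0°: P = B + 3.07·ex + 1.05·ey = (4.0860,-1.0020)
θ=91°: B = A + 1.00·(cos91°, sin91°) = (-0.0175, 0.9998)
θ=91°: |BD| = 6.1000
θ=91°: circle(B,4.00) ∩ circle(D,3.00): a=3.6238, h=1.6936
θ=91°:   candidates: C₊=(3.8349,2.0766) cross=10.331; C₋=(3.2797,-1.2649) cross=-10.331
θ=91°:   branch - wants cross < 0 → take C=(3.2797,-1.2649) (cross=-10.331)
θ=91°: ex = (C−B)/|BC| = (0.8243,-0.5662); ey = (0.5662,0.8243)
θ=91°: P = B + 3.07·ex + 1.05·ey = (3.1076,0.1272)
θ=103°: B = A + 1.00·(cos103°, sin103°) = (-0.2250, 0.9744)
θ=103°: |BD| = 6.3007
θ=103°: circle(B,4.00) ∩ circle(D,3.00): a=3.7059, h=1.5055
θ=103°:   candidates: C₊=(3.6692,1.8887) cross=9.486; C₋=(3.2035,-1.0861) cross=-9.486
θ=103°:   branch - wants cross < 0 → take C=(3.2035,-1.0861) (cross=-9.486)
θ=103°: ex = (C−B)/|BC| = (0.8571,-0.5151); ey = (0.5151,0.8571)
θ=103°: P = B + 3.07·ex + 1.05·ey = (2.9473,0.2929)

θ=0°: 4.09 -1.00
θ=91°: 3.11 0.13
θ=103°: 2.95 0.29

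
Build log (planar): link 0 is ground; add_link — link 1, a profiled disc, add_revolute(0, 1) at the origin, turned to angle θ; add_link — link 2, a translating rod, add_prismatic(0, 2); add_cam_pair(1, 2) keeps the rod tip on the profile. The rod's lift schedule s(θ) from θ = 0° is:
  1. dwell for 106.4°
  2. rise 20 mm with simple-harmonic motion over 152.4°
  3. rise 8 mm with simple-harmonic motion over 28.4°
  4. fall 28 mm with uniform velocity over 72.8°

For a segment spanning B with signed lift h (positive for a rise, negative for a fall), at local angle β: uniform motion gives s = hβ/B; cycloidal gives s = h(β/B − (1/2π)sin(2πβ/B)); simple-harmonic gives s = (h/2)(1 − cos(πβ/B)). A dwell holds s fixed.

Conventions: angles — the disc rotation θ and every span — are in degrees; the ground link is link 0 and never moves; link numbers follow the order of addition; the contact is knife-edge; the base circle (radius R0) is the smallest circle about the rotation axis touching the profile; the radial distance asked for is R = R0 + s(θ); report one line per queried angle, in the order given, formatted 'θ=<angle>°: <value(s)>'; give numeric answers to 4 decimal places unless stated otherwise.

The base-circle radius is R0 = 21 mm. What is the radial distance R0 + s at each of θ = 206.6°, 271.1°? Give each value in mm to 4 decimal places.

seg 1 [0°–106.4°] dwell: s stays 0.0000
seg 2 [106.4°–258.8°] simple-harmonic, h=20: θ=206.6° here. β=100.2, B=152.4. 20/2·(1 − cos(π·0.6575)) = 14.7480 → s = 14.7480
seg 2 [106.4°–258.8°] simple-harmonic, h=20: full span → s += 20 → s = 20.0000
seg 3 [258.8°–287.2°] simple-harmonic, h=8: θ=271.1° here. β=12.3, B=28.4. 8/2·(1 − cos(π·0.4331)) = 3.1655 → s = 23.1655
θ=206.6°: R = R0 + s = 21 + 14.7480 = 35.7480
θ=271.1°: R = R0 + s = 21 + 23.1655 = 44.1655

θ=206.6°: 35.7480
θ=271.1°: 44.1655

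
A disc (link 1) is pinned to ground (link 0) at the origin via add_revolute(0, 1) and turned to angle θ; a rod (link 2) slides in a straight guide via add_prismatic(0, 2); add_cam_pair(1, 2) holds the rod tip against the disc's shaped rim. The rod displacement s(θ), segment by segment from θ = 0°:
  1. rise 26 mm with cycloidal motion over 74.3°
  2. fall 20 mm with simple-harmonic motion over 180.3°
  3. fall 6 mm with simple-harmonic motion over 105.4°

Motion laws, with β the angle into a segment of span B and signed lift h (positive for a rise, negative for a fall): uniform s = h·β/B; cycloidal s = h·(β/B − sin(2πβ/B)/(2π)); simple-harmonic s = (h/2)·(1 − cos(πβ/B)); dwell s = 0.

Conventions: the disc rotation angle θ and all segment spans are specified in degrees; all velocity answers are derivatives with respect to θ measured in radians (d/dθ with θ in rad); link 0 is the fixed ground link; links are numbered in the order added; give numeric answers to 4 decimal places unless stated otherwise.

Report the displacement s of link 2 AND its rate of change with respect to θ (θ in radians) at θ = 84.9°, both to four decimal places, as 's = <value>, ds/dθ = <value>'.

segment 1 (0° to 74.3°, cycloidal, h = 26) is passed completely: s = 0.0000 + (26) = 26.0000
θ = 84.9° falls in segment 2 (74.3° to 254.6°, simple-harmonic, h = -20): β = 84.9 − 74.3 = 10.6°, B = 180.3°; Δs = -20/2·(1 − cos(π·0.0588)) = -0.1701; s = 26.0000 − 0.1701 = 25.8299
velocity in seg [74.3°–254.6°] (simple-harmonic), θ in radians: β = 10.6° = 0.1850 rad, B = 180.3° = 3.1468 rad; ds/dθ = (πh/(2B)) sin(πβ/B) = (π·(-20)/(2·3.1468)) sin(π·0.0588) = -1.833432 mm/rad

s = 25.8299, ds/dθ = -1.8334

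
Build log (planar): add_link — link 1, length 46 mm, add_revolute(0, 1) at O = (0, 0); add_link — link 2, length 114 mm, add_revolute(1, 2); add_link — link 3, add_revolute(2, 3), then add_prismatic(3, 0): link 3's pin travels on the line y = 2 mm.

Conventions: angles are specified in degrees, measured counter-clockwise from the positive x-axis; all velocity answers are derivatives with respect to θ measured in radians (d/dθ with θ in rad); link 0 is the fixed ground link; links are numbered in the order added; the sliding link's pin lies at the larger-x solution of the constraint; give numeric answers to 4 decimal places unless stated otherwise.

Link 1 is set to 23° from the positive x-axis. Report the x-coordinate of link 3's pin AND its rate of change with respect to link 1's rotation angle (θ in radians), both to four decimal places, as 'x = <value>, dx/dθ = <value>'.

geometry: r = 46 mm, L = 114 mm, e = 2 mm
crank pin P = (r cos θ, r sin θ) = (42.343223, 17.973632)
h = r sin θ − e = 17.973632 − 2 = 15.973632
x = r cos θ + √(L² − h²) = 42.343223 + 112.875343 = 155.218566
dx/dθ = −r sin θ − h·r cos θ/√(L² − h²) (θ in radians; h = 15.973632) = -23.965862

x = 155.2186, dx/dθ = -23.9659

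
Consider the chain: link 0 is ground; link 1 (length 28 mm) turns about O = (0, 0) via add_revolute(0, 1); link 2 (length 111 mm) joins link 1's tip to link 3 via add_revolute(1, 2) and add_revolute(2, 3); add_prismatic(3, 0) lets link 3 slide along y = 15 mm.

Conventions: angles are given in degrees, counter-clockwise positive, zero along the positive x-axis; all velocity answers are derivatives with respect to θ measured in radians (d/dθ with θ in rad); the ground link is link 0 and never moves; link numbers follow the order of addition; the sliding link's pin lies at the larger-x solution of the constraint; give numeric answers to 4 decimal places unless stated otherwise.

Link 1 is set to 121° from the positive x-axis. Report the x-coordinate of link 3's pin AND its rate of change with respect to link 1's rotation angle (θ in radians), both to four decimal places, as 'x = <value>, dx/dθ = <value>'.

geometry: r = 28 mm, L = 111 mm, e = 15 mm
crank pin P = (r cos θ, r sin θ) = (-14.421066, 24.000684)
h = r sin θ − e = 24.000684 − 15 = 9.000684
x = r cos θ + √(L² − h²) = -14.421066 + 110.634478 = 96.213412
dx/dθ = −r sin θ − h·r cos θ/√(L² − h²) (θ in radians; h = 9.000684) = -22.827456

x = 96.2134, dx/dθ = -22.8275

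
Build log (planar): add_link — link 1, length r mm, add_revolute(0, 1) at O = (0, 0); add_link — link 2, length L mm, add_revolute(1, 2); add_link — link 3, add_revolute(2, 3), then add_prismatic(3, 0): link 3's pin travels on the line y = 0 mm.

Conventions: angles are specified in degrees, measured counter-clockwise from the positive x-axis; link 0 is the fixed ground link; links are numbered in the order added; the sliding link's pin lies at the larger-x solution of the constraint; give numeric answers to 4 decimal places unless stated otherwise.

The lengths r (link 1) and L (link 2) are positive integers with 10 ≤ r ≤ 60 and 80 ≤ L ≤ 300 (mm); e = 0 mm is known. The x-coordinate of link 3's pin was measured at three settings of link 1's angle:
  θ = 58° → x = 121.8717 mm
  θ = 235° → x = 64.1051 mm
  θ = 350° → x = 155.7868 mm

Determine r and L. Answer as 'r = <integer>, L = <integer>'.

constraint per measurement: (x − r cos θ)² + (r sin θ − e)² = L²
subtracting the θ₁ and θ₂ equations cancels the r² and L² terms:
r = (x₁² − x₂²) / (2[(x₁cos θ₁ + e sin θ₁) − (x₂cos θ₂ + e sin θ₂)]) = 53.0000 → r = 53
L² = (x₁ − r cos θ₁)² + (r sin θ₁ − e)² = 10816.0021 → L = 104.0000 → L = 104
check at θ₃=350°: x = 155.7868 (printed 155.7868) ✓

r = 53, L = 104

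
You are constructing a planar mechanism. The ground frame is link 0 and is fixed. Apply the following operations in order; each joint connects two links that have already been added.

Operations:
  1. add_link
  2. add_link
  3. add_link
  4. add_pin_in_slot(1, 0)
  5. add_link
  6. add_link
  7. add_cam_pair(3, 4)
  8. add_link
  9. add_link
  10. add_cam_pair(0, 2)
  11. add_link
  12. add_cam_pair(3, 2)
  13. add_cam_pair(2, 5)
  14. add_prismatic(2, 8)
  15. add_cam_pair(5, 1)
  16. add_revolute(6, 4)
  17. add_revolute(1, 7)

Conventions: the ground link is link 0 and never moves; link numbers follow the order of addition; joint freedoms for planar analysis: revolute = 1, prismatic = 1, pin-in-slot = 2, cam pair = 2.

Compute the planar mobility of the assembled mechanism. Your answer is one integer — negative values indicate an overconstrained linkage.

link 0 = ground. State L|J1|J2 = 1|0|0
+link1  2|0|0
+link2  3|0|0
+link3  4|0|0
PS(1,0) f=2→J2  4|0|1
+link4  5|0|1
+link5  6|0|1
C(3,4) f=2→J2  6|0|2
+link6  7|0|2
+link7  8|0|2
C(0,2) f=2→J2  8|0|3
+link8  9|0|3
C(3,2) f=2→J2  9|0|4
C(2,5) f=2→J2  9|0|5
P(2,8) f=1→J1  9|1|5
C(5,1) f=2→J2  9|1|6
R(6,4) f=1→J1  9|2|6
R(1,7) f=1→J1  9|3|6
M = 3(9−1)−2·3−6 = 24−6−6 = 12

M = 12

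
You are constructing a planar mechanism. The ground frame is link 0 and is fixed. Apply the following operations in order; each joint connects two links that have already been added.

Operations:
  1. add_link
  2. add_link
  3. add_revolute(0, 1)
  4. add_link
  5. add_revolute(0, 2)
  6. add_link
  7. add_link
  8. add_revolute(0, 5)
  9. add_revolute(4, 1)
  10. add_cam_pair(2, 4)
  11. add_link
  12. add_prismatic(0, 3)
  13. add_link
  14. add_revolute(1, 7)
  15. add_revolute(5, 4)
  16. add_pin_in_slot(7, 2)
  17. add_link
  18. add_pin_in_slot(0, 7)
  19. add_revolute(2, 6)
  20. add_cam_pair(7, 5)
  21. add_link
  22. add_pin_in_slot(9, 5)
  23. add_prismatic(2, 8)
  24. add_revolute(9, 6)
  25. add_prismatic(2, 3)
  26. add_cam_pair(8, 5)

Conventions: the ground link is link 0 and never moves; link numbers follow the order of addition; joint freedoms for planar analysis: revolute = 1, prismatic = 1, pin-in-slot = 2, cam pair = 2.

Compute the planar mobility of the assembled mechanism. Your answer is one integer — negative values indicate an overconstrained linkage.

(L,J1,J2)=(1,0,0); link0 fixed
link1: (2,0,0)
link2: (3,0,0)
R 0-1 [J1]: (3,1,0)
link3: (4,1,0)
R 0-2 [J1]: (4,2,0)
link4: (5,2,0)
link5: (6,2,0)
R 0-5 [J1]: (6,3,0)
R 4-1 [J1]: (6,4,0)
C 2-4 [J2]: (6,4,1)
link6: (7,4,1)
P 0-3 [J1]: (7,5,1)
link7: (8,5,1)
R 1-7 [J1]: (8,6,1)
R 5-4 [J1]: (8,7,1)
PS 7-2 [J2]: (8,7,2)
link8: (9,7,2)
PS 0-7 [J2]: (9,7,3)
R 2-6 [J1]: (9,8,3)
C 7-5 [J2]: (9,8,4)
link9: (10,8,4)
PS 9-5 [J2]: (10,8,5)
P 2-8 [J1]: (10,9,5)
R 9-6 [J1]: (10,10,5)
P 2-3 [J1]: (10,11,5)
C 8-5 [J2]: (10,11,6)
Grübler: 3·9 − 2·11 − 6 = -1

M = -1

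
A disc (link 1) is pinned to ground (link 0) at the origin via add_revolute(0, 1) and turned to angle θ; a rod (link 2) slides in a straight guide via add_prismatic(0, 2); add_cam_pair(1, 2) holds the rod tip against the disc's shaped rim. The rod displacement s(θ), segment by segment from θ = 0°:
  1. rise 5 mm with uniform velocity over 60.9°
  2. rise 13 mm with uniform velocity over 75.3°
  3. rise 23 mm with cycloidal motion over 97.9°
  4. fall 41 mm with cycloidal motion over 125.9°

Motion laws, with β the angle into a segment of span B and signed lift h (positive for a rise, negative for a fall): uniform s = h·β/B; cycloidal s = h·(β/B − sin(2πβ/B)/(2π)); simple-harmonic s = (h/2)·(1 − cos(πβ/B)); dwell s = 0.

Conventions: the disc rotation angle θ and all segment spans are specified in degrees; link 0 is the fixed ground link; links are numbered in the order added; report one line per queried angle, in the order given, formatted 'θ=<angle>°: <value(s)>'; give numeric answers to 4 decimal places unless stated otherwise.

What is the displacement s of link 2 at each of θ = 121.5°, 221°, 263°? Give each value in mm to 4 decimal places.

segment 1 (0° to 60.9°, uniform, h = 5) is passed completely: s = 0.0000 + (5) = 5.0000
θ = 121.5° falls in segment 2 (60.9° to 136.2°, uniform, h = 13): β = 121.5 − 60.9 = 60.6°, B = 75.3°; Δs = 13·60.6/75.3 = 10.4622; s = 5.0000 + 10.4622 = 15.4622
segment 2 (60.9° to 136.2°, uniform, h = 13) is passed completely: s = 5.0000 + (13) = 18.0000
θ = 221° falls in segment 3 (136.2° to 234.1°, cycloidal, h = 23): β = 221 − 136.2 = 84.8°, B = 97.9°; Δs = 23·(0.8662 − sin(2π·0.8662)/(2π)) = 22.6500; s = 18.0000 + 22.6500 = 40.6500
segment 3 (136.2° to 234.1°, cycloidal, h = 23) is passed completely: s = 18.0000 + (23) = 41.0000
θ = 263° falls in segment 4 (234.1° to 360°, cycloidal, h = -41): β = 263 − 234.1 = 28.9°, B = 125.9°; Δs = -41·(0.2295 − sin(2π·0.2295)/(2π)) = -2.9399; s = 41.0000 − 2.9399 = 38.0601

θ=121.5°: 15.4622
θ=221°: 40.6500
θ=263°: 38.0601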